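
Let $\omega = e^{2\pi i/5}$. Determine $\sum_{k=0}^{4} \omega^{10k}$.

Since 5 divides 10, ω^10 = (ω^5)^2 = 1^2 = 1, so every term is 1.
Sum = 5 · 1 = 5


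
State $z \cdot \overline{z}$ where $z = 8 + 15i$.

z * conjugate(z) = |z|^2 = a^2 + b^2
= 8^2 + 15^2 = 289


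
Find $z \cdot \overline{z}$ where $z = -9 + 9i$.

z * conjugate(z) = |z|^2 = a^2 + b^2
= (-9)^2 + 9^2 = 162


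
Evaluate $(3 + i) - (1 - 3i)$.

(3 - 1) + (1 - (-3))i = 2 + 4i


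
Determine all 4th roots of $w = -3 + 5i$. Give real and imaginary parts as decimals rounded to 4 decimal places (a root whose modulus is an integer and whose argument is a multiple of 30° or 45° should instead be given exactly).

|w| = sqrt(34) ≈ 5.830952, arg(w) ≈ 120.963757°
Root modulus = sqrt(34)^(1/4) ≈ 1.553942
Root arguments: θ_k = (arg(w) + 360°k)/4 for k = 0, 1, ..., 3
Compute each root as (root modulus)(cos θ_k + i sin θ_k) using full-precision intermediates, then round to 4 decimal places.
Roots: 1.3425 + 0.7826i, -0.7826 + 1.3425i, -1.3425 - 0.7826i, 0.7826 - 1.3425i


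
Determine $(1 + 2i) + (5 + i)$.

(1 + 5) + (2 + 1)i = 6 + 3i


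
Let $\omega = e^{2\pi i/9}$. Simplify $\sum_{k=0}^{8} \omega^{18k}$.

Since 9 divides 18, ω^18 = (ω^9)^2 = 1^2 = 1, so every term is 1.
Sum = 9 · 1 = 9


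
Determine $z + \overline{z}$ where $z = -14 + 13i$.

z + conjugate(z) = (a + bi) + (a - bi) = 2a
= 2 * (-14) = -28


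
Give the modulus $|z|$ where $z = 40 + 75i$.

|z| = sqrt(a^2 + b^2) = sqrt(40^2 + 75^2) = sqrt(7225) = 85


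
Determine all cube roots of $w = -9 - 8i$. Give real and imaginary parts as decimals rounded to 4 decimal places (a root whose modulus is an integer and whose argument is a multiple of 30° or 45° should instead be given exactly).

|w| = sqrt(145) ≈ 12.041595, arg(w) ≈ 221.633539°
Root modulus = sqrt(145)^(1/3) ≈ 2.292071
Root arguments: θ_k = (arg(w) + 360°k)/3 for k = 0, 1, ..., 2
Compute each root as (root modulus)(cos θ_k + i sin θ_k) using full-precision intermediates, then round to 4 decimal places.
Roots: 0.6365 + 2.2019i, -2.2252 - 0.5498i, 1.5887 - 1.6522i


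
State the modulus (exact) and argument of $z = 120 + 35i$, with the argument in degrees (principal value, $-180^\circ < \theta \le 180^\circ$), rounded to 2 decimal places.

|z| = sqrt(120^2 + 35^2) = 125
arg(z) = arctan(b/a) = arctan(35/120) (quadrant-adjusted) = 16.26°


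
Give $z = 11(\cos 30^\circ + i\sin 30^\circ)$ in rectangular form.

a = r cos θ = 11 * sqrt(3)/2 = 11*sqrt(3)/2
b = r sin θ = 11 * 1/2 = 11/2
z = 11*sqrt(3)/2 + (11/2)i


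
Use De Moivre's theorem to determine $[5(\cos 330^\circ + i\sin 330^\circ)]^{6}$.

By De Moivre: z^n = r^n(cos(nθ) + i sin(nθ))
= 5^6(cos(6*330°) + i sin(6*330°))
= 15625(cos 180° + i sin 180°)
= -15625


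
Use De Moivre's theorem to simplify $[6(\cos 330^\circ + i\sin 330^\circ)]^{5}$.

By De Moivre: z^n = r^n(cos(nθ) + i sin(nθ))
= 6^5(cos(5*330°) + i sin(5*330°))
= 7776(cos 210° + i sin 210°)
= -3888*sqrt(3) - 3888i


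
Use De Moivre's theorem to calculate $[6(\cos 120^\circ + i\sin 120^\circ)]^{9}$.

By De Moivre: z^n = r^n(cos(nθ) + i sin(nθ))
= 6^9(cos(9*120°) + i sin(9*120°))
= 10077696(cos 0° + i sin 0°)
= 10077696


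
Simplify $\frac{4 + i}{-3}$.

Divisor is real, so divide each part by -3:
= -4/3 - (1/3)i


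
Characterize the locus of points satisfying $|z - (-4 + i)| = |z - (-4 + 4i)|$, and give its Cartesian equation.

|z - z1| = |z - z2| means z is equidistant from z1 and z2,
i.e. the perpendicular bisector of the segment from (-4, 1) to (-4, 4) (midpoint (-4, 5/2)).
With z = x + yi, square both sides:
(x - (-4))^2 + (y - 1)^2 = (x - (-4))^2 + (y - 4)^2
The x^2 and y^2 terms cancel: 0x + 6y = 32 - 17 = 15
Simplify: y = 5/2
Locus: Perpendicular bisector of the segment from (-4, 1) to (-4, 4): the line y = 5/2


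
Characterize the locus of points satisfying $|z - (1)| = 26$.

|z - z0| = r describes a circle centered at z0 with radius r
Here z0 = 1 and r = 26
Locus: Circle centered at (1, 0) with radius 26


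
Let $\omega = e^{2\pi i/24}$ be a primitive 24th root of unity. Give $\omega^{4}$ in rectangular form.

ω^4 = e^(2πi·4/24) = e^(i·1π/3)
= cos(1π/3) + i sin(1π/3)
= 1/2 + (sqrt(3)/2)i


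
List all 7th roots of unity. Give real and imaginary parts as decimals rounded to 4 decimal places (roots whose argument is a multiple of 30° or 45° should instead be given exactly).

ω_k = e^(2πik/7) = cos(2πk/7) + i sin(2πk/7) for k = 0, 1, ..., 6
Roots: 1, 0.6235 + 0.7818i, -0.2225 + 0.9749i, -0.9010 + 0.4339i, -0.9010 - 0.4339i, -0.2225 - 0.9749i, 0.6235 - 0.7818i


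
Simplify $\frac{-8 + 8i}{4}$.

Divisor is real, so divide each part by 4:
= -2 + 2i


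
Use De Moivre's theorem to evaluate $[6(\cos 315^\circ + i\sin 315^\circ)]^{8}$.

By De Moivre: z^n = r^n(cos(nθ) + i sin(nθ))
= 6^8(cos(8*315°) + i sin(8*315°))
= 1679616(cos 0° + i sin 0°)
= 1679616


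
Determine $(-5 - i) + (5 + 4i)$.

(-5 + 5) + (-1 + 4)i = 3i


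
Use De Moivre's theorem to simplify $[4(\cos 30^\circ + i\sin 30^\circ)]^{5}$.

By De Moivre: z^n = r^n(cos(nθ) + i sin(nθ))
= 4^5(cos(5*30°) + i sin(5*30°))
= 1024(cos 150° + i sin 150°)
= -512*sqrt(3) + 512i


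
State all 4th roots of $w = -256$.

|w| = 256, arg(w) = 180°
Root modulus = 256^(1/4) = 4
Root arguments: θ_k = (180° + 360°k)/4 for k = 0, 1, ..., 3
Roots: 2*sqrt(2) + 2*sqrt(2)i, -2*sqrt(2) + 2*sqrt(2)i, -2*sqrt(2) - 2*sqrt(2)i, 2*sqrt(2) - 2*sqrt(2)i


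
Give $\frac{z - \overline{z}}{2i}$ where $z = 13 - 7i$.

z - conjugate(z) = 2bi
(z - conjugate(z))/(2i) = 2bi/(2i) = b = -7


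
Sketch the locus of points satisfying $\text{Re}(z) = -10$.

Re(z) = x where z = x + yi; the equation x = -10 is satisfied by all points with that x-coordinate
Locus: Vertical line x = -10


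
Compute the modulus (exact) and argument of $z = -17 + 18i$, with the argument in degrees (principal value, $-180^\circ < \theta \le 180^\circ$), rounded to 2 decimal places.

|z| = sqrt((-17)^2 + 18^2) = sqrt(613)
arg(z) = arctan(b/a) = arctan(18/-17) (quadrant-adjusted) = 133.36°


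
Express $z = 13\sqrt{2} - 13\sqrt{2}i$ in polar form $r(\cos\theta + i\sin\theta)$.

r = |z| = sqrt(a^2 + b^2) = sqrt((13*sqrt(2))^2 + (-13*sqrt(2))^2) = sqrt(338 + 338) = sqrt(676) = 26
θ = arctan(b/a) = arctan(-18.3848/18.3848) (quadrant-adjusted) = 315°
z = 26(cos 315° + i sin 315°)


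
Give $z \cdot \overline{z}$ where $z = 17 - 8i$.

z * conjugate(z) = |z|^2 = a^2 + b^2
= 17^2 + (-8)^2 = 353


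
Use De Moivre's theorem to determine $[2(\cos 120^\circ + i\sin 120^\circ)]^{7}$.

By De Moivre: z^n = r^n(cos(nθ) + i sin(nθ))
= 2^7(cos(7*120°) + i sin(7*120°))
= 128(cos 120° + i sin 120°)
= -64 + 64*sqrt(3)i


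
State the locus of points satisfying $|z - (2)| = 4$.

|z - z0| = r describes a circle centered at z0 with radius r
Here z0 = 2 and r = 4
Locus: Circle centered at (2, 0) with radius 4


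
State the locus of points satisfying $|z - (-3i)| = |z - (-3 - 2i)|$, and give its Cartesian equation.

|z - z1| = |z - z2| means z is equidistant from z1 and z2,
i.e. the perpendicular bisector of the segment from (0, -3) to (-3, -2) (midpoint (-3/2, -5/2)).
With z = x + yi, square both sides:
(x - 0)^2 + (y - (-3))^2 = (x - (-3))^2 + (y - (-2))^2
The x^2 and y^2 terms cancel: -6x + 2y = 13 - 9 = 4
Simplify: 3x - y = -2
Locus: Perpendicular bisector of the segment from (0, -3) to (-3, -2): the line 3x - y = -2


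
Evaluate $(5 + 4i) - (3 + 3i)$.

(5 - 3) + (4 - 3)i = 2 + i


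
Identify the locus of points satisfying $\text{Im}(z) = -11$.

Im(z) = y where z = x + yi; the equation y = -11 is satisfied by all points with that y-coordinate
Locus: Horizontal line y = -11


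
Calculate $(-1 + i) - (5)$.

(-1 - 5) + (1 - 0)i = -6 + i


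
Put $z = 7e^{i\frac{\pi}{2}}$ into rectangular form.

a = r cos θ = 7 * 0 = 0
b = r sin θ = 7 * 1 = 7
z = 7i


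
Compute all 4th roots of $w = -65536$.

|w| = 65536, arg(w) = 180°
Root modulus = 65536^(1/4) = 16
Root arguments: θ_k = (180° + 360°k)/4 for k = 0, 1, ..., 3
Roots: 8*sqrt(2) + 8*sqrt(2)i, -8*sqrt(2) + 8*sqrt(2)i, -8*sqrt(2) - 8*sqrt(2)i, 8*sqrt(2) - 8*sqrt(2)i


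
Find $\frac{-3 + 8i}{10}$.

Divisor is real, so divide each part by 10:
= -3/10 + (4/5)i


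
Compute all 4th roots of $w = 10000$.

|w| = 10000, arg(w) = 0°
Root modulus = 10000^(1/4) = 10
Root arguments: θ_k = (0° + 360°k)/4 for k = 0, 1, ..., 3
Roots: 10, 10i, -10, -10i


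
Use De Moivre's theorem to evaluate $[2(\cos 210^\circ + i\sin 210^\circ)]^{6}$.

By De Moivre: z^n = r^n(cos(nθ) + i sin(nθ))
= 2^6(cos(6*210°) + i sin(6*210°))
= 64(cos 180° + i sin 180°)
= -64


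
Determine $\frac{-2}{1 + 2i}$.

Multiply numerator and denominator by conjugate (1 - 2i):
= (-2)(1 - 2i) / (1^2 + 2^2)
= (-2 + 4i) / 5
= -2/5 + (4/5)i


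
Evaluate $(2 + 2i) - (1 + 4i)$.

(2 - 1) + (2 - 4)i = 1 - 2i


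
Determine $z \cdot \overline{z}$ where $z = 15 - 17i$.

z * conjugate(z) = |z|^2 = a^2 + b^2
= 15^2 + (-17)^2 = 514


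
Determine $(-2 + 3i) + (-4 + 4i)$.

(-2 + (-4)) + (3 + 4)i = -6 + 7i


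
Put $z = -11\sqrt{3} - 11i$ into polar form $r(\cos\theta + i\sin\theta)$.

r = |z| = sqrt(a^2 + b^2) = sqrt((-11*sqrt(3))^2 + (-11)^2) = sqrt(363 + 121) = sqrt(484) = 22
θ = arctan(b/a) = arctan(-11/-19.0526) (quadrant-adjusted) = 210°
z = 22(cos 210° + i sin 210°)


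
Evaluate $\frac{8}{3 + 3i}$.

Multiply numerator and denominator by conjugate (3 - 3i):
= (8)(3 - 3i) / (3^2 + 3^2)
= (24 - 24i) / 18
Divide through by 6: (4 - 4i) / 3
= 4/3 - (4/3)i


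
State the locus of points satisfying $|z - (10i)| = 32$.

|z - z0| = r describes a circle centered at z0 with radius r
Here z0 = 10i and r = 32
Locus: Circle centered at (0, 10) with radius 32


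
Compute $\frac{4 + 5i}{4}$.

Divisor is real, so divide each part by 4:
= 1 + (5/4)i


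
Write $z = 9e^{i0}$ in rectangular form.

a = r cos θ = 9 * 1 = 9
b = r sin θ = 9 * 0 = 0
z = 9


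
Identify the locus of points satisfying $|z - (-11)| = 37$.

|z - z0| = r describes a circle centered at z0 with radius r
Here z0 = -11 and r = 37
Locus: Circle centered at (-11, 0) with radius 37


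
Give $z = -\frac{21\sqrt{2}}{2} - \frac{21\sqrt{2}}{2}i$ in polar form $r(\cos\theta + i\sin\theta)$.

r = |z| = sqrt(a^2 + b^2) = sqrt((-21*sqrt(2)/2)^2 + (-21*sqrt(2)/2)^2) = sqrt(441/2 + 441/2) = sqrt(441) = 21
θ = arctan(b/a) = arctan(-14.8492/-14.8492) (quadrant-adjusted) = 225°
z = 21(cos 225° + i sin 225°)


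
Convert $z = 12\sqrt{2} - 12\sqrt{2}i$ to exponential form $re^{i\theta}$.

r = |z| = sqrt((12*sqrt(2))^2 + (-12*sqrt(2))^2) = sqrt(288 + 288) = sqrt(576) = 24
θ = arctan(b/a) = arctan(-16.9706/16.9706) (quadrant-adjusted) = -45° = -π/4
z = 24e^(-i*π/4)


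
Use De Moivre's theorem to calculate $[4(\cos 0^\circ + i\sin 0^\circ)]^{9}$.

By De Moivre: z^n = r^n(cos(nθ) + i sin(nθ))
= 4^9(cos(9*0°) + i sin(9*0°))
= 262144(cos 0° + i sin 0°)
= 262144


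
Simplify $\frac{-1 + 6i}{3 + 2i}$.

Multiply numerator and denominator by conjugate (3 - 2i):
= (-1 + 6i)(3 - 2i) / (3^2 + 2^2)
= (9 + 20i) / 13
= 9/13 + (20/13)i


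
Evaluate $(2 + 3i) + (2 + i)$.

(2 + 2) + (3 + 1)i = 4 + 4i


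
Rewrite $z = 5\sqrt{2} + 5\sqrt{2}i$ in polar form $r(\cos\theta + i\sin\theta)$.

r = |z| = sqrt(a^2 + b^2) = sqrt((5*sqrt(2))^2 + (5*sqrt(2))^2) = sqrt(50 + 50) = sqrt(100) = 10
θ = arctan(b/a) = arctan(7.0711/7.0711) (quadrant-adjusted) = 45°
z = 10(cos 45° + i sin 45°)


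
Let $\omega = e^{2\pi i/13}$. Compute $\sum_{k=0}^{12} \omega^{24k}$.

Let ζ = ω^24 = e^(2πi·24/13). Since 13 ∤ 24, ζ ≠ 1.
Sum = Σ_{k=0}^{12} ζ^k = (ζ^13 - 1)/(ζ - 1) = (ω^{24·13} - 1)/(ζ - 1) = (1 - 1)/(ζ - 1) = 0


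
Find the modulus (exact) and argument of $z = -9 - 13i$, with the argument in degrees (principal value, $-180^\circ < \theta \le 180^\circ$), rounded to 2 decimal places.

|z| = sqrt((-9)^2 + (-13)^2) = sqrt(250)
arg(z) = arctan(b/a) = arctan(-13/-9) (quadrant-adjusted) = -124.70°


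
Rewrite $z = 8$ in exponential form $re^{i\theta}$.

r = |z| = sqrt((8)^2 + (0)^2) = sqrt(64 + 0) = sqrt(64) = 8
b = 0 and a > 0, so z lies on the positive real axis: θ = 0
z = 8e^(i*0) = 8


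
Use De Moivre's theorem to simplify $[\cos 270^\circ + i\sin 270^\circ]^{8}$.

By De Moivre: z^n = r^n(cos(nθ) + i sin(nθ))
= 1^8(cos(8*270°) + i sin(8*270°))
= 1(cos 0° + i sin 0°)
= 1


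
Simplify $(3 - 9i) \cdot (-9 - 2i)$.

(a1*a2 - b1*b2) + (a1*b2 + b1*a2)i
= (-27 - 18) + (-6 + 81)i
= -45 + 75i


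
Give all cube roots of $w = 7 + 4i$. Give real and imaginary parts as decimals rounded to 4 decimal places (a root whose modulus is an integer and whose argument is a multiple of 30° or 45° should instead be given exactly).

|w| = sqrt(65) ≈ 8.062258, arg(w) ≈ 29.744881°
Root modulus = sqrt(65)^(1/3) ≈ 2.005175
Root arguments: θ_k = (arg(w) + 360°k)/3 for k = 0, 1, ..., 2
Compute each root as (root modulus)(cos θ_k + i sin θ_k) using full-precision intermediates, then round to 4 decimal places.
Roots: 1.9752 + 0.3453i, -1.2866 + 1.5380i, -0.6886 - 1.8832i


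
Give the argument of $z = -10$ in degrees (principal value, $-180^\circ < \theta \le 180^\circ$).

b = 0 and a < 0, so z lies on the negative real axis: θ = 180°


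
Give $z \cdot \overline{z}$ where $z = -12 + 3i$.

z * conjugate(z) = |z|^2 = a^2 + b^2
= (-12)^2 + 3^2 = 153


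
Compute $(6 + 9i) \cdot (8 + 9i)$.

(a1*a2 - b1*b2) + (a1*b2 + b1*a2)i
= (48 - 81) + (54 + 72)i
= -33 + 126i


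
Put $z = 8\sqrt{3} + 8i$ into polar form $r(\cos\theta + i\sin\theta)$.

r = |z| = sqrt(a^2 + b^2) = sqrt((8*sqrt(3))^2 + (8)^2) = sqrt(192 + 64) = sqrt(256) = 16
θ = arctan(b/a) = arctan(8/13.8564) (quadrant-adjusted) = 30°
z = 16(cos 30° + i sin 30°)


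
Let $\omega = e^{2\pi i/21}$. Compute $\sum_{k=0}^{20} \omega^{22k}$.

Let ζ = ω^22 = e^(2πi·22/21). Since 21 ∤ 22, ζ ≠ 1.
Sum = Σ_{k=0}^{20} ζ^k = (ζ^21 - 1)/(ζ - 1) = (ω^{22·21} - 1)/(ζ - 1) = (1 - 1)/(ζ - 1) = 0


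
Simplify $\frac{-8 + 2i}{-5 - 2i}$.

Multiply numerator and denominator by conjugate (-5 + 2i):
= (-8 + 2i)(-5 + 2i) / ((-5)^2 + (-2)^2)
= (36 - 26i) / 29
= 36/29 - (26/29)i


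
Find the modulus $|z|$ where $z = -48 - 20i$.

|z| = sqrt(a^2 + b^2) = sqrt((-48)^2 + (-20)^2) = sqrt(2704) = 52


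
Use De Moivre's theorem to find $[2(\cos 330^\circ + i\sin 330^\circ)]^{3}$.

By De Moivre: z^n = r^n(cos(nθ) + i sin(nθ))
= 2^3(cos(3*330°) + i sin(3*330°))
= 8(cos 270° + i sin 270°)
= -8i


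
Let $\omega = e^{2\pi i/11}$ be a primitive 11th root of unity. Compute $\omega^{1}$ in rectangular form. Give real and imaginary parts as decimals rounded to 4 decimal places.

ω^1 = e^(2πi·1/11) = e^(i·2π/11)
= cos(2π/11) + i sin(2π/11)
= 0.8413 + 0.5406i


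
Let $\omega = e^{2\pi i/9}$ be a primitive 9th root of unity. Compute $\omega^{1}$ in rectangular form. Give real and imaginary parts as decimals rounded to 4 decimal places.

ω^1 = e^(2πi·1/9) = e^(i·2π/9)
= cos(2π/9) + i sin(2π/9)
= 0.7660 + 0.6428i


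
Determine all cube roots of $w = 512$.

|w| = 512, arg(w) = 0°
Root modulus = 512^(1/3) = 8
Root arguments: θ_k = (0° + 360°k)/3 for k = 0, 1, ..., 2
Roots: 8, -4 + 4*sqrt(3)i, -4 - 4*sqrt(3)i


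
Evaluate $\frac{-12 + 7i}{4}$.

Divisor is real, so divide each part by 4:
= -3 + (7/4)i


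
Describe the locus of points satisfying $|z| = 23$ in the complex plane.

|z| = 23 means sqrt(x^2 + y^2) = 23
This is a circle of radius 23 centered at the origin


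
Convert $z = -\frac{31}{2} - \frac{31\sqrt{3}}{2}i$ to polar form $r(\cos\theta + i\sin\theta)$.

r = |z| = sqrt(a^2 + b^2) = sqrt((-31/2)^2 + (-31*sqrt(3)/2)^2) = sqrt(961/4 + 2883/4) = sqrt(961) = 31
θ = arctan(b/a) = arctan(-26.8468/-15.5) (quadrant-adjusted) = 240°
z = 31(cos 240° + i sin 240°)


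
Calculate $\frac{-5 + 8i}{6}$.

Divisor is real, so divide each part by 6:
= -5/6 + (4/3)i


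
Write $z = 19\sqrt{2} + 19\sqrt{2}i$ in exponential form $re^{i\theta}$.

r = |z| = sqrt((19*sqrt(2))^2 + (19*sqrt(2))^2) = sqrt(722 + 722) = sqrt(1444) = 38
θ = arctan(b/a) = arctan(26.8701/26.8701) (quadrant-adjusted) = 45° = π/4
z = 38e^(i*π/4)


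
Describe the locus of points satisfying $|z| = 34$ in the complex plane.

|z| = 34 means sqrt(x^2 + y^2) = 34
This is a circle of radius 34 centered at the origin


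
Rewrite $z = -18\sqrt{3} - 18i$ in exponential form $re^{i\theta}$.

r = |z| = sqrt((-18*sqrt(3))^2 + (-18)^2) = sqrt(972 + 324) = sqrt(1296) = 36
θ = arctan(b/a) = arctan(-18/-31.1769) (quadrant-adjusted) = 210° = 7π/6
z = 36e^(i*7π/6)


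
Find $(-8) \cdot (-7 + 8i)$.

(a1*a2 - b1*b2) + (a1*b2 + b1*a2)i
= (56 - 0) + (-64 + 0)i
= 56 - 64i


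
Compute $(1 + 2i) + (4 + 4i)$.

(1 + 4) + (2 + 4)i = 5 + 6i


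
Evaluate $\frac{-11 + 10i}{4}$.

Divisor is real, so divide each part by 4:
= -11/4 + (5/2)i


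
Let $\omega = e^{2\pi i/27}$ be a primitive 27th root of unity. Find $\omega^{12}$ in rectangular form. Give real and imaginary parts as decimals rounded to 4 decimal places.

ω^12 = e^(2πi·12/27) = e^(i·8π/9)
= cos(8π/9) + i sin(8π/9)
= -0.9397 + 0.3420i


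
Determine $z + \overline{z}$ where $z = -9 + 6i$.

z + conjugate(z) = (a + bi) + (a - bi) = 2a
= 2 * (-9) = -18


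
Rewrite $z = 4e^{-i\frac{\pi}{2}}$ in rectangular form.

a = r cos θ = 4 * 0 = 0
b = r sin θ = 4 * -1 = -4
z = -4i


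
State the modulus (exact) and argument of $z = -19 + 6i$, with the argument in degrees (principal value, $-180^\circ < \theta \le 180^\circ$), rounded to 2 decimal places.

|z| = sqrt((-19)^2 + 6^2) = sqrt(397)
arg(z) = arctan(b/a) = arctan(6/-19) (quadrant-adjusted) = 162.47°


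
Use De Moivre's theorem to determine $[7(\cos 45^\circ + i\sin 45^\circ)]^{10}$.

By De Moivre: z^n = r^n(cos(nθ) + i sin(nθ))
= 7^10(cos(10*45°) + i sin(10*45°))
= 282475249(cos 90° + i sin 90°)
= 282475249i


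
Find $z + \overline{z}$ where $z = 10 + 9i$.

z + conjugate(z) = (a + bi) + (a - bi) = 2a
= 2 * 10 = 20


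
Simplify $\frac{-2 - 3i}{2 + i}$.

Multiply numerator and denominator by conjugate (2 - i):
= (-2 - 3i)(2 - i) / (2^2 + 1^2)
= (-7 - 4i) / 5
= -7/5 - (4/5)i


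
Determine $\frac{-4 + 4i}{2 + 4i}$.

Multiply numerator and denominator by conjugate (2 - 4i):
= (-4 + 4i)(2 - 4i) / (2^2 + 4^2)
= (8 + 24i) / 20
Divide through by 4: (2 + 6i) / 5
= 2/5 + (6/5)i


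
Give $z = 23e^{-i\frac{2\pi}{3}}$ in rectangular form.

a = r cos θ = 23 * -1/2 = -23/2
b = r sin θ = 23 * -sqrt(3)/2 = -23*sqrt(3)/2
z = -23/2 - (23*sqrt(3)/2)i


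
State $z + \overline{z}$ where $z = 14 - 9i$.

z + conjugate(z) = (a + bi) + (a - bi) = 2a
= 2 * 14 = 28


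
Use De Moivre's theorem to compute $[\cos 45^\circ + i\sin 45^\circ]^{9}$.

By De Moivre: z^n = r^n(cos(nθ) + i sin(nθ))
= 1^9(cos(9*45°) + i sin(9*45°))
= 1(cos 45° + i sin 45°)
= sqrt(2)/2 + (sqrt(2)/2)i


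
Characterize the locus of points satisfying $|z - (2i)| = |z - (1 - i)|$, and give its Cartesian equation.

|z - z1| = |z - z2| means z is equidistant from z1 and z2,
i.e. the perpendicular bisector of the segment from (0, 2) to (1, -1) (midpoint (1/2, 1/2)).
With z = x + yi, square both sides:
(x - 0)^2 + (y - 2)^2 = (x - 1)^2 + (y - (-1))^2
The x^2 and y^2 terms cancel: 2x + (-6)y = 2 - 4 = -2
Simplify: x - 3y = -1
Locus: Perpendicular bisector of the segment from (0, 2) to (1, -1): the line x - 3y = -1


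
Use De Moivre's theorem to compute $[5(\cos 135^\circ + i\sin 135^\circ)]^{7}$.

By De Moivre: z^n = r^n(cos(nθ) + i sin(nθ))
= 5^7(cos(7*135°) + i sin(7*135°))
= 78125(cos 225° + i sin 225°)
= -78125*sqrt(2)/2 - (78125*sqrt(2)/2)i


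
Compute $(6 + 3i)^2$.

(a + bi)^2 = a^2 - b^2 + 2abi
= 6^2 - 3^2 + 2*6*3i
= 27 + 36i


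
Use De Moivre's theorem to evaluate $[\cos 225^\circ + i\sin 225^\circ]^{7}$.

By De Moivre: z^n = r^n(cos(nθ) + i sin(nθ))
= 1^7(cos(7*225°) + i sin(7*225°))
= 1(cos 135° + i sin 135°)
= -sqrt(2)/2 + (sqrt(2)/2)i


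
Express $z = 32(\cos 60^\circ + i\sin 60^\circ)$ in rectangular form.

a = r cos θ = 32 * 1/2 = 16
b = r sin θ = 32 * sqrt(3)/2 = 16*sqrt(3)
z = 16 + 16*sqrt(3)i


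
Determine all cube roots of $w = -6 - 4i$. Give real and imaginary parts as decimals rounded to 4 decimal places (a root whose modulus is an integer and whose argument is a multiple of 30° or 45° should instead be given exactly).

|w| = sqrt(52) ≈ 7.211103, arg(w) ≈ 213.690068°
Root modulus = sqrt(52)^(1/3) ≈ 1.931971
Root arguments: θ_k = (arg(w) + 360°k)/3 for k = 0, 1, ..., 2
Compute each root as (root modulus)(cos θ_k + i sin θ_k) using full-precision intermediates, then round to 4 decimal places.
Roots: 0.6216 + 1.8292i, -1.8950 - 0.3762i, 1.2733 - 1.4530i


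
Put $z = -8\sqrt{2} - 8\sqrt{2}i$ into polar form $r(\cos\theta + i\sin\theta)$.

r = |z| = sqrt(a^2 + b^2) = sqrt((-8*sqrt(2))^2 + (-8*sqrt(2))^2) = sqrt(128 + 128) = sqrt(256) = 16
θ = arctan(b/a) = arctan(-11.3137/-11.3137) (quadrant-adjusted) = 225°
z = 16(cos 225° + i sin 225°)


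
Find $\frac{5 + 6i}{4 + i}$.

Multiply numerator and denominator by conjugate (4 - i):
= (5 + 6i)(4 - i) / (4^2 + 1^2)
= (26 + 19i) / 17
= 26/17 + (19/17)i


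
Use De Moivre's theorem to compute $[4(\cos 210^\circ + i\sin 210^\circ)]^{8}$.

By De Moivre: z^n = r^n(cos(nθ) + i sin(nθ))
= 4^8(cos(8*210°) + i sin(8*210°))
= 65536(cos 240° + i sin 240°)
= -32768 - 32768*sqrt(3)i


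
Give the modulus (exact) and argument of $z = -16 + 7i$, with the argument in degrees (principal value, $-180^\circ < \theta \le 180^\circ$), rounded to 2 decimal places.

|z| = sqrt((-16)^2 + 7^2) = sqrt(305)
arg(z) = arctan(b/a) = arctan(7/-16) (quadrant-adjusted) = 156.37°


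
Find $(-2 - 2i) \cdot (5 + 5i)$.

(a1*a2 - b1*b2) + (a1*b2 + b1*a2)i
= (-10 - (-10)) + (-10 + (-10))i
= -20i


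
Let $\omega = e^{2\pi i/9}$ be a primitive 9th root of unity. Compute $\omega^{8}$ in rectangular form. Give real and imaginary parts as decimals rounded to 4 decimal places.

ω^8 = e^(2πi·8/9) = e^(i·16π/9)
= cos(16π/9) + i sin(16π/9)
= 0.7660 - 0.6428i


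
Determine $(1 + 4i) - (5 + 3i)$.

(1 - 5) + (4 - 3)i = -4 + i


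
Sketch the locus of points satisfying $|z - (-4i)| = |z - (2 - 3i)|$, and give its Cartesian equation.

|z - z1| = |z - z2| means z is equidistant from z1 and z2,
i.e. the perpendicular bisector of the segment from (0, -4) to (2, -3) (midpoint (1, -7/2)).
With z = x + yi, square both sides:
(x - 0)^2 + (y - (-4))^2 = (x - 2)^2 + (y - (-3))^2
The x^2 and y^2 terms cancel: 4x + 2y = 13 - 16 = -3
Simplify: 4x + 2y = -3
Locus: Perpendicular bisector of the segment from (0, -4) to (2, -3): the line 4x + 2y = -3


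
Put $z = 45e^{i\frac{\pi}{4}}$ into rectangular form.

a = r cos θ = 45 * sqrt(2)/2 = 45*sqrt(2)/2
b = r sin θ = 45 * sqrt(2)/2 = 45*sqrt(2)/2
z = 45*sqrt(2)/2 + (45*sqrt(2)/2)i


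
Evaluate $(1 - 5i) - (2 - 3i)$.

(1 - 2) + (-5 - (-3))i = -1 - 2i


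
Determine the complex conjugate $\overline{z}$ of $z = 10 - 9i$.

If z = a + bi, then conjugate(z) = a - bi
conjugate(10 - 9i) = 10 + 9i


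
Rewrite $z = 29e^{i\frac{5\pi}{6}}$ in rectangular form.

a = r cos θ = 29 * -sqrt(3)/2 = -29*sqrt(3)/2
b = r sin θ = 29 * 1/2 = 29/2
z = -29*sqrt(3)/2 + (29/2)i


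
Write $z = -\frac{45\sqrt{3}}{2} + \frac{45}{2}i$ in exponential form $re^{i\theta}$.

r = |z| = sqrt((-45*sqrt(3)/2)^2 + (45/2)^2) = sqrt(6075/4 + 2025/4) = sqrt(2025) = 45
θ = arctan(b/a) = arctan(22.5/-38.9711) (quadrant-adjusted) = 150° = 5π/6
z = 45e^(i*5π/6)


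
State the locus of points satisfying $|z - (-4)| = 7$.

|z - z0| = r describes a circle centered at z0 with radius r
Here z0 = -4 and r = 7
Locus: Circle centered at (-4, 0) with radius 7


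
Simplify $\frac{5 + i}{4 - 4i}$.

Multiply numerator and denominator by conjugate (4 + 4i):
= (5 + i)(4 + 4i) / (4^2 + (-4)^2)
= (16 + 24i) / 32
Divide through by 8: (2 + 3i) / 4
= 1/2 + (3/4)i


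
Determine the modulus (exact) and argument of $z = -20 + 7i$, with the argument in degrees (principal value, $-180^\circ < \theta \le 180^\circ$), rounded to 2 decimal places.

|z| = sqrt((-20)^2 + 7^2) = sqrt(449)
arg(z) = arctan(b/a) = arctan(7/-20) (quadrant-adjusted) = 160.71°


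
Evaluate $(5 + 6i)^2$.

(a + bi)^2 = a^2 - b^2 + 2abi
= 5^2 - 6^2 + 2*5*6i
= -11 + 60i


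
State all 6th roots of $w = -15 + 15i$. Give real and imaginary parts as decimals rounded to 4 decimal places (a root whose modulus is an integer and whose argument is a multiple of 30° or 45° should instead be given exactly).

|w| = sqrt(450) ≈ 21.213203, arg(w) = 135°
Root modulus = sqrt(450)^(1/6) ≈ 1.663800
Root arguments: θ_k = (135° + 360°k)/6 for k = 0, 1, ..., 5
Compute each root as (root modulus)(cos θ_k + i sin θ_k) using full-precision intermediates, then round to 4 decimal places.
Roots: 1.5372 + 0.6367i, 0.2172 + 1.6496i, -1.3200 + 1.0129i, -1.5372 - 0.6367i, -0.2172 - 1.6496i, 1.3200 - 1.0129i


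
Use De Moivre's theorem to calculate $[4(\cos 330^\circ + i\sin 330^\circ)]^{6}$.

By De Moivre: z^n = r^n(cos(nθ) + i sin(nθ))
= 4^6(cos(6*330°) + i sin(6*330°))
= 4096(cos 180° + i sin 180°)
= -4096


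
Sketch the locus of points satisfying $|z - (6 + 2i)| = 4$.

|z - z0| = r describes a circle centered at z0 with radius r
Here z0 = 6 + 2i and r = 4
Locus: Circle centered at (6, 2) with radius 4


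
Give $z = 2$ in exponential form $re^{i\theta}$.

r = |z| = sqrt((2)^2 + (0)^2) = sqrt(4 + 0) = sqrt(4) = 2
b = 0 and a > 0, so z lies on the positive real axis: θ = 0
z = 2e^(i*0) = 2


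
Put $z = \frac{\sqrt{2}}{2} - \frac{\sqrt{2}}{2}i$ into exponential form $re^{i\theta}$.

r = |z| = sqrt((sqrt(2)/2)^2 + (-sqrt(2)/2)^2) = sqrt(1/2 + 1/2) = sqrt(1) = 1
θ = arctan(b/a) = arctan(-0.7071/0.7071) (quadrant-adjusted) = -45° = -π/4
z = 1e^(-i*π/4)


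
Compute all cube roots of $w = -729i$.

|w| = 729, arg(w) = 270°
Root modulus = 729^(1/3) = 9
Root arguments: θ_k = (270° + 360°k)/3 for k = 0, 1, ..., 2
Roots: 9i, -9*sqrt(3)/2 - (9/2)i, 9*sqrt(3)/2 - (9/2)i


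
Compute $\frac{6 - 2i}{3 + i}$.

Multiply numerator and denominator by conjugate (3 - i):
= (6 - 2i)(3 - i) / (3^2 + 1^2)
= (16 - 12i) / 10
Divide through by 2: (8 - 6i) / 5
= 8/5 - (6/5)i


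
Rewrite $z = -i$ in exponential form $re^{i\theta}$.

r = |z| = sqrt((0)^2 + (-1)^2) = sqrt(0 + 1) = sqrt(1) = 1
a = 0 and b < 0, so z lies on the negative imaginary axis: θ = -90° = -π/2
z = 1e^(-i*π/2)


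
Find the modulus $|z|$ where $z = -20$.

|z| = sqrt(a^2 + b^2) = sqrt((-20)^2 + 0^2) = sqrt(400) = 20


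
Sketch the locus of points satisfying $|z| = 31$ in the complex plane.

|z| = 31 means sqrt(x^2 + y^2) = 31
This is a circle of radius 31 centered at the origin


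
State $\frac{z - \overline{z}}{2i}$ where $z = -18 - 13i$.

z - conjugate(z) = 2bi
(z - conjugate(z))/(2i) = 2bi/(2i) = b = -13


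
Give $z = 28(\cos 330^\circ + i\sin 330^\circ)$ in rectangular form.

a = r cos θ = 28 * sqrt(3)/2 = 14*sqrt(3)
b = r sin θ = 28 * -1/2 = -14
z = 14*sqrt(3) - 14i


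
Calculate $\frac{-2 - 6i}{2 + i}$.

Multiply numerator and denominator by conjugate (2 - i):
= (-2 - 6i)(2 - i) / (2^2 + 1^2)
= (-10 - 10i) / 5
= -2 - 2i


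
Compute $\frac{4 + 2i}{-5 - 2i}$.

Multiply numerator and denominator by conjugate (-5 + 2i):
= (4 + 2i)(-5 + 2i) / ((-5)^2 + (-2)^2)
= (-24 - 2i) / 29
= -24/29 - (2/29)i


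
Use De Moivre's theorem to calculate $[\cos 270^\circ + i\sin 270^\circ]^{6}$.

By De Moivre: z^n = r^n(cos(nθ) + i sin(nθ))
= 1^6(cos(6*270°) + i sin(6*270°))
= 1(cos 180° + i sin 180°)
= -1


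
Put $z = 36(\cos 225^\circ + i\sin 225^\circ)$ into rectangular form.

a = r cos θ = 36 * -sqrt(2)/2 = -18*sqrt(2)
b = r sin θ = 36 * -sqrt(2)/2 = -18*sqrt(2)
z = -18*sqrt(2) - 18*sqrt(2)i


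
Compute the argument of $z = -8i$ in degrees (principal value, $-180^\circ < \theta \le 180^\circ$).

a = 0 and b < 0, so z lies on the negative imaginary axis: θ = -90°


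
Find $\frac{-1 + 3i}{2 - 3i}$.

Multiply numerator and denominator by conjugate (2 + 3i):
= (-1 + 3i)(2 + 3i) / (2^2 + (-3)^2)
= (-11 + 3i) / 13
= -11/13 + (3/13)i


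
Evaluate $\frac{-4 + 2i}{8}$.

Divisor is real, so divide each part by 8:
= -1/2 + (1/4)i


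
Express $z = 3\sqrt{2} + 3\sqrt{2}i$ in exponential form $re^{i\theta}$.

r = |z| = sqrt((3*sqrt(2))^2 + (3*sqrt(2))^2) = sqrt(18 + 18) = sqrt(36) = 6
θ = arctan(b/a) = arctan(4.2426/4.2426) (quadrant-adjusted) = 45° = π/4
z = 6e^(i*π/4)


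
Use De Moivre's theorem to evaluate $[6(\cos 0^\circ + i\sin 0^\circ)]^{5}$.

By De Moivre: z^n = r^n(cos(nθ) + i sin(nθ))
= 6^5(cos(5*0°) + i sin(5*0°))
= 7776(cos 0° + i sin 0°)
= 7776


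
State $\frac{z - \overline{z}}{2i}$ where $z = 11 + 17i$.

z - conjugate(z) = 2bi
(z - conjugate(z))/(2i) = 2bi/(2i) = b = 17


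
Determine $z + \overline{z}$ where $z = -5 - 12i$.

z + conjugate(z) = (a + bi) + (a - bi) = 2a
= 2 * (-5) = -10


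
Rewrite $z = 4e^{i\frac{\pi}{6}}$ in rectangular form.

a = r cos θ = 4 * sqrt(3)/2 = 2*sqrt(3)
b = r sin θ = 4 * 1/2 = 2
z = 2*sqrt(3) + 2i


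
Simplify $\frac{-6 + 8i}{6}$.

Divisor is real, so divide each part by 6:
= -1 + (4/3)i


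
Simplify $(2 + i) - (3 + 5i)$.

(2 - 3) + (1 - 5)i = -1 - 4i


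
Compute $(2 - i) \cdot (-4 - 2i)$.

(a1*a2 - b1*b2) + (a1*b2 + b1*a2)i
= (-8 - 2) + (-4 + 4)i
= -10


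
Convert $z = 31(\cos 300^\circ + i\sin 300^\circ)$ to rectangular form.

a = r cos θ = 31 * 1/2 = 31/2
b = r sin θ = 31 * -sqrt(3)/2 = -31*sqrt(3)/2
z = 31/2 - (31*sqrt(3)/2)i


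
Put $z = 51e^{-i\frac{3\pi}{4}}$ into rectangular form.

a = r cos θ = 51 * -sqrt(2)/2 = -51*sqrt(2)/2
b = r sin θ = 51 * -sqrt(2)/2 = -51*sqrt(2)/2
z = -51*sqrt(2)/2 - (51*sqrt(2)/2)i


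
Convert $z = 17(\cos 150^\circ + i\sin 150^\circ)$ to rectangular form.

a = r cos θ = 17 * -sqrt(3)/2 = -17*sqrt(3)/2
b = r sin θ = 17 * 1/2 = 17/2
z = -17*sqrt(3)/2 + (17/2)i


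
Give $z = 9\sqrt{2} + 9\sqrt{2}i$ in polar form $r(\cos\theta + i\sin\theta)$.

r = |z| = sqrt(a^2 + b^2) = sqrt((9*sqrt(2))^2 + (9*sqrt(2))^2) = sqrt(162 + 162) = sqrt(324) = 18
θ = arctan(b/a) = arctan(12.7279/12.7279) (quadrant-adjusted) = 45°
z = 18(cos 45° + i sin 45°)


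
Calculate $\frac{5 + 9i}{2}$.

Divisor is real, so divide each part by 2:
= 5/2 + (9/2)i


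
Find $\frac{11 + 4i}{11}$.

Divisor is real, so divide each part by 11:
= 1 + (4/11)i


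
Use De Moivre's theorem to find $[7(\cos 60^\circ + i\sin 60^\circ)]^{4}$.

By De Moivre: z^n = r^n(cos(nθ) + i sin(nθ))
= 7^4(cos(4*60°) + i sin(4*60°))
= 2401(cos 240° + i sin 240°)
= -2401/2 - (2401*sqrt(3)/2)i


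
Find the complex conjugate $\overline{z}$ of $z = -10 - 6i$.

If z = a + bi, then conjugate(z) = a - bi
conjugate(-10 - 6i) = -10 + 6i


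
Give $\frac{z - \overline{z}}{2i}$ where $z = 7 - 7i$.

z - conjugate(z) = 2bi
(z - conjugate(z))/(2i) = 2bi/(2i) = b = -7


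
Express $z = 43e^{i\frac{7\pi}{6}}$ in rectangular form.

a = r cos θ = 43 * -sqrt(3)/2 = -43*sqrt(3)/2
b = r sin θ = 43 * -1/2 = -43/2
z = -43*sqrt(3)/2 - (43/2)i


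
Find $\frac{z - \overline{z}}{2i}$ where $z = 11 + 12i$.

z - conjugate(z) = 2bi
(z - conjugate(z))/(2i) = 2bi/(2i) = b = 12


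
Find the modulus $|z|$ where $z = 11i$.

|z| = sqrt(a^2 + b^2) = sqrt(0^2 + 11^2) = sqrt(121) = 11


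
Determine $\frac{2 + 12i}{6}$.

Divisor is real, so divide each part by 6:
= 1/3 + 2i


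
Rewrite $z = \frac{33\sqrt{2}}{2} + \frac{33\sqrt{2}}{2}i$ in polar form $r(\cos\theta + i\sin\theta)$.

r = |z| = sqrt(a^2 + b^2) = sqrt((33*sqrt(2)/2)^2 + (33*sqrt(2)/2)^2) = sqrt(1089/2 + 1089/2) = sqrt(1089) = 33
θ = arctan(b/a) = arctan(23.3345/23.3345) (quadrant-adjusted) = 45°
z = 33(cos 45° + i sin 45°)


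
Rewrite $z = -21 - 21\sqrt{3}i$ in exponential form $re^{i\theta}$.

r = |z| = sqrt((-21)^2 + (-21*sqrt(3))^2) = sqrt(441 + 1323) = sqrt(1764) = 42
θ = arctan(b/a) = arctan(-36.3731/-21) (quadrant-adjusted) = 240° = 4π/3
z = 42e^(i*4π/3)


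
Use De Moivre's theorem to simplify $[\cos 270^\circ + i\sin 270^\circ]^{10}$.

By De Moivre: z^n = r^n(cos(nθ) + i sin(nθ))
= 1^10(cos(10*270°) + i sin(10*270°))
= 1(cos 180° + i sin 180°)
= -1


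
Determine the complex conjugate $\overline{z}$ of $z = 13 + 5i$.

If z = a + bi, then conjugate(z) = a - bi
conjugate(13 + 5i) = 13 - 5i


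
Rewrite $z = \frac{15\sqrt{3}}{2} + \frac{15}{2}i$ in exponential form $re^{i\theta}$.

r = |z| = sqrt((15*sqrt(3)/2)^2 + (15/2)^2) = sqrt(675/4 + 225/4) = sqrt(225) = 15
θ = arctan(b/a) = arctan(7.5/12.9904) (quadrant-adjusted) = 30° = π/6
z = 15e^(i*π/6)


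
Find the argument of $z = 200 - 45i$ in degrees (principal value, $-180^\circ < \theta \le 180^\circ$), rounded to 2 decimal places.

θ = arctan(b/a) = arctan(-45/200) (quadrant-adjusted) = -12.68°


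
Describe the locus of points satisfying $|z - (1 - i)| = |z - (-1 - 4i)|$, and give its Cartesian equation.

|z - z1| = |z - z2| means z is equidistant from z1 and z2,
i.e. the perpendicular bisector of the segment from (1, -1) to (-1, -4) (midpoint (0, -5/2)).
With z = x + yi, square both sides:
(x - 1)^2 + (y - (-1))^2 = (x - (-1))^2 + (y - (-4))^2
The x^2 and y^2 terms cancel: -4x + (-6)y = 17 - 2 = 15
Simplify: 4x + 6y = -15
Locus: Perpendicular bisector of the segment from (1, -1) to (-1, -4): the line 4x + 6y = -15


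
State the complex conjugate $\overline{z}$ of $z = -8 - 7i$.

If z = a + bi, then conjugate(z) = a - bi
conjugate(-8 - 7i) = -8 + 7i


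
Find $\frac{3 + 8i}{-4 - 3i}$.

Multiply numerator and denominator by conjugate (-4 + 3i):
= (3 + 8i)(-4 + 3i) / ((-4)^2 + (-3)^2)
= (-36 - 23i) / 25
= -36/25 - (23/25)i


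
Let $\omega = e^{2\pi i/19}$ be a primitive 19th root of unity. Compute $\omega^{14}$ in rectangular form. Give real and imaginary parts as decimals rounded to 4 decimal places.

ω^14 = e^(2πi·14/19) = e^(i·28π/19)
= cos(28π/19) + i sin(28π/19)
= -0.0826 - 0.9966i


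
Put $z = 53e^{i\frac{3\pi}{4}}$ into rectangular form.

a = r cos θ = 53 * -sqrt(2)/2 = -53*sqrt(2)/2
b = r sin θ = 53 * sqrt(2)/2 = 53*sqrt(2)/2
z = -53*sqrt(2)/2 + (53*sqrt(2)/2)i


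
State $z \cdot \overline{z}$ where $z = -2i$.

z * conjugate(z) = |z|^2 = a^2 + b^2
= 0^2 + (-2)^2 = 4


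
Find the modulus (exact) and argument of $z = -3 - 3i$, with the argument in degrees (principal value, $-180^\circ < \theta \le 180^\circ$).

|z| = sqrt((-3)^2 + (-3)^2) = sqrt(18)
arg(z) = arctan(b/a) = arctan(-3/-3) (quadrant-adjusted) = -135°


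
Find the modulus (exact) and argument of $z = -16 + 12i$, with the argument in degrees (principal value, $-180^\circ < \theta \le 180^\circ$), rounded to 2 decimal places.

|z| = sqrt((-16)^2 + 12^2) = 20
arg(z) = arctan(b/a) = arctan(12/-16) (quadrant-adjusted) = 143.13°


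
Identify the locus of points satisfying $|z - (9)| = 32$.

|z - z0| = r describes a circle centered at z0 with radius r
Here z0 = 9 and r = 32
Locus: Circle centered at (9, 0) with radius 32


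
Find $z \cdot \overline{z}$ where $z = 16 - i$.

z * conjugate(z) = |z|^2 = a^2 + b^2
= 16^2 + (-1)^2 = 257


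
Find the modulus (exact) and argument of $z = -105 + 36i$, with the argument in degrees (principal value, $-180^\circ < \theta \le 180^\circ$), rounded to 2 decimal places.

|z| = sqrt((-105)^2 + 36^2) = 111
arg(z) = arctan(b/a) = arctan(36/-105) (quadrant-adjusted) = 161.08°


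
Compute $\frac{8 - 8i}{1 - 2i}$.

Multiply numerator and denominator by conjugate (1 + 2i):
= (8 - 8i)(1 + 2i) / (1^2 + (-2)^2)
= (24 + 8i) / 5
= 24/5 + (8/5)i


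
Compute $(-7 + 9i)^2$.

(a + bi)^2 = a^2 - b^2 + 2abi
= (-7)^2 - 9^2 + 2*(-7)*9i
= -32 - 126i


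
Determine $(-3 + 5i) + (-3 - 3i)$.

(-3 + (-3)) + (5 + (-3))i = -6 + 2i


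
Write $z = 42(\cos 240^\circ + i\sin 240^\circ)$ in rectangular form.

a = r cos θ = 42 * -1/2 = -21
b = r sin θ = 42 * -sqrt(3)/2 = -21*sqrt(3)
z = -21 - 21*sqrt(3)i


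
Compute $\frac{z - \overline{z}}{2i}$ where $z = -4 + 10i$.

z - conjugate(z) = 2bi
(z - conjugate(z))/(2i) = 2bi/(2i) = b = 10


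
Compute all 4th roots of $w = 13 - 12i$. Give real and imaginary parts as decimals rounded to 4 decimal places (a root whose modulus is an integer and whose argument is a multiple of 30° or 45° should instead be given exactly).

|w| = sqrt(313) ≈ 17.691806, arg(w) ≈ 317.290610°
Root modulus = sqrt(313)^(1/4) ≈ 2.050893
Root arguments: θ_k = (arg(w) + 360°k)/4 for k = 0, 1, ..., 3
Compute each root as (root modulus)(cos θ_k + i sin θ_k) using full-precision intermediates, then round to 4 decimal places.
Roots: 0.3800 + 2.0154i, -2.0154 + 0.3800i, -0.3800 - 2.0154i, 2.0154 - 0.3800i


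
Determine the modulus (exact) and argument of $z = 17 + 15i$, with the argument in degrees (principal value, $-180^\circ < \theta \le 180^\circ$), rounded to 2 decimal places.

|z| = sqrt(17^2 + 15^2) = sqrt(514)
arg(z) = arctan(b/a) = arctan(15/17) (quadrant-adjusted) = 41.42°


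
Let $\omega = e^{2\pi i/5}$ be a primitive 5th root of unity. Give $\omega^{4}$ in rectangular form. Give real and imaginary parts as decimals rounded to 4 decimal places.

ω^4 = e^(2πi·4/5) = e^(i·8π/5)
= cos(8π/5) + i sin(8π/5)
= 0.3090 - 0.9511i


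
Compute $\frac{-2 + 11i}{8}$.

Divisor is real, so divide each part by 8:
= -1/4 + (11/8)i


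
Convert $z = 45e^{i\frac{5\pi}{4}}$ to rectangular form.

a = r cos θ = 45 * -sqrt(2)/2 = -45*sqrt(2)/2
b = r sin θ = 45 * -sqrt(2)/2 = -45*sqrt(2)/2
z = -45*sqrt(2)/2 - (45*sqrt(2)/2)i


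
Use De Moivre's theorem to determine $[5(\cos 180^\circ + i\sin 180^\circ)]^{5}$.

By De Moivre: z^n = r^n(cos(nθ) + i sin(nθ))
= 5^5(cos(5*180°) + i sin(5*180°))
= 3125(cos 180° + i sin 180°)
= -3125


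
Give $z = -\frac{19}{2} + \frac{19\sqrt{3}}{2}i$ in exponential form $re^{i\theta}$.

r = |z| = sqrt((-19/2)^2 + (19*sqrt(3)/2)^2) = sqrt(361/4 + 1083/4) = sqrt(361) = 19
θ = arctan(b/a) = arctan(16.4545/-9.5) (quadrant-adjusted) = 120° = 2π/3
z = 19e^(i*2π/3)


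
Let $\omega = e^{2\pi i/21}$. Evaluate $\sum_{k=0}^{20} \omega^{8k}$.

Let ζ = ω^8 = e^(2πi·8/21). Since 21 ∤ 8, ζ ≠ 1.
Sum = Σ_{k=0}^{20} ζ^k = (ζ^21 - 1)/(ζ - 1) = (ω^{8·21} - 1)/(ζ - 1) = (1 - 1)/(ζ - 1) = 0


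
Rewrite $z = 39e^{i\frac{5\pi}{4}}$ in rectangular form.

a = r cos θ = 39 * -sqrt(2)/2 = -39*sqrt(2)/2
b = r sin θ = 39 * -sqrt(2)/2 = -39*sqrt(2)/2
z = -39*sqrt(2)/2 - (39*sqrt(2)/2)i


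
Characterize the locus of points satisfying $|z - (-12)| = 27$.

|z - z0| = r describes a circle centered at z0 with radius r
Here z0 = -12 and r = 27
Locus: Circle centered at (-12, 0) with radius 27


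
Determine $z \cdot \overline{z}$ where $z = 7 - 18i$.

z * conjugate(z) = |z|^2 = a^2 + b^2
= 7^2 + (-18)^2 = 373


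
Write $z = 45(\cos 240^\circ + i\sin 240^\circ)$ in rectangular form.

a = r cos θ = 45 * -1/2 = -45/2
b = r sin θ = 45 * -sqrt(3)/2 = -45*sqrt(3)/2
z = -45/2 - (45*sqrt(3)/2)i
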